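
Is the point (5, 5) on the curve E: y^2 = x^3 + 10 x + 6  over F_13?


Check whether y^2 = x^3 + 10 x + 6 (mod 13) for (x, y) = (5, 5).
LHS: y^2 = 5^2 mod 13 = 12
RHS: x^3 + 10 x + 6 = 5^3 + 10*5 + 6 mod 13 = 12
LHS = RHS

Yes, on the curve


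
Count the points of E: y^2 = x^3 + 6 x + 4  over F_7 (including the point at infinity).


For each x in F_7, count y with y^2 = x^3 + 6 x + 4 mod 7:
  x = 0: RHS = 4, y in [2, 5]  -> 2 point(s)
  x = 1: RHS = 4, y in [2, 5]  -> 2 point(s)
  x = 3: RHS = 0, y in [0]  -> 1 point(s)
  x = 4: RHS = 1, y in [1, 6]  -> 2 point(s)
  x = 6: RHS = 4, y in [2, 5]  -> 2 point(s)
Affine points: 9. Add the point at infinity: total = 10.

#E(F_7) = 10


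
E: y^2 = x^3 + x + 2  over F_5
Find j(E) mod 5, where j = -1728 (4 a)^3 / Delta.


Delta = -16(4 a^3 + 27 b^2) mod 5 = 3
-1728 * (4 a)^3 = -1728 * (4*1)^3 mod 5 = 3
j = 3 * 3^(-1) mod 5 = 1

j = 1 (mod 5)


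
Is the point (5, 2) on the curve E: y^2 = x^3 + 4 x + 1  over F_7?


Check whether y^2 = x^3 + 4 x + 1 (mod 7) for (x, y) = (5, 2).
LHS: y^2 = 2^2 mod 7 = 4
RHS: x^3 + 4 x + 1 = 5^3 + 4*5 + 1 mod 7 = 6
LHS != RHS

No, not on the curve


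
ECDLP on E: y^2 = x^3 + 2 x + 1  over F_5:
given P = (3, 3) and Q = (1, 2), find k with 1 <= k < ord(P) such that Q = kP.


Enumerate multiples of P until we hit Q = (1, 2):
  1P = (3, 3)
  2P = (0, 4)
  3P = (1, 3)
  4P = (1, 2)
Match found at i = 4.

k = 4


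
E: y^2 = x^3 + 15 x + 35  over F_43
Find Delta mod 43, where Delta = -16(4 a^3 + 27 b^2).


4 a^3 + 27 b^2 = 4*15^3 + 27*35^2 = 13500 + 33075 = 46575
Delta = -16 * (46575) = -745200
Delta mod 43 = 33

Delta = 33 (mod 43)


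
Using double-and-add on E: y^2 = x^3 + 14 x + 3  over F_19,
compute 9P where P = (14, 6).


k = 9 = 1001_2 (binary, LSB first: 1001)
Double-and-add from P = (14, 6):
  bit 0 = 1: acc = O + (14, 6) = (14, 6)
  bit 1 = 0: acc unchanged = (14, 6)
  bit 2 = 0: acc unchanged = (14, 6)
  bit 3 = 1: acc = (14, 6) + (15, 15) = (14, 13)

9P = (14, 13)


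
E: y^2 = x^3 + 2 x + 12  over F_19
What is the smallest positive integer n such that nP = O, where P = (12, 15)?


Compute successive multiples of P until we hit O:
  1P = (12, 15)
  2P = (18, 16)
  3P = (17, 0)
  4P = (18, 3)
  5P = (12, 4)
  6P = O

ord(P) = 6


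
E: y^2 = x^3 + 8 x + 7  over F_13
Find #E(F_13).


For each x in F_13, count y with y^2 = x^3 + 8 x + 7 mod 13:
  x = 1: RHS = 3, y in [4, 9]  -> 2 point(s)
  x = 4: RHS = 12, y in [5, 8]  -> 2 point(s)
  x = 5: RHS = 3, y in [4, 9]  -> 2 point(s)
  x = 7: RHS = 3, y in [4, 9]  -> 2 point(s)
  x = 11: RHS = 9, y in [3, 10]  -> 2 point(s)
Affine points: 10. Add the point at infinity: total = 11.

#E(F_13) = 11


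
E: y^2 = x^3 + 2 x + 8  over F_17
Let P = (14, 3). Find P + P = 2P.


Doubling: s = (3 x1^2 + a) / (2 y1)
s = (3*14^2 + 2) / (2*3) mod 17 = 2
x3 = s^2 - 2 x1 mod 17 = 2^2 - 2*14 = 10
y3 = s (x1 - x3) - y1 mod 17 = 2 * (14 - 10) - 3 = 5

2P = (10, 5)


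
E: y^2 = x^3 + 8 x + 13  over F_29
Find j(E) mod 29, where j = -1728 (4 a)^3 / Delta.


Delta = -16(4 a^3 + 27 b^2) mod 29 = 16
-1728 * (4 a)^3 = -1728 * (4*8)^3 mod 29 = 5
j = 5 * 16^(-1) mod 29 = 13

j = 13 (mod 29)


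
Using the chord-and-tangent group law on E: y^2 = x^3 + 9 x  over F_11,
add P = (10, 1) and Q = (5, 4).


P != Q, so use the chord formula.
s = (y2 - y1) / (x2 - x1) = (3) / (6) mod 11 = 6
x3 = s^2 - x1 - x2 mod 11 = 6^2 - 10 - 5 = 10
y3 = s (x1 - x3) - y1 mod 11 = 6 * (10 - 10) - 1 = 10

P + Q = (10, 10)


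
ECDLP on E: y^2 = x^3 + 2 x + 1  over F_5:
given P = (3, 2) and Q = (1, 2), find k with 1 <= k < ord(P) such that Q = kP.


Enumerate multiples of P until we hit Q = (1, 2):
  1P = (3, 2)
  2P = (0, 1)
  3P = (1, 2)
Match found at i = 3.

k = 3


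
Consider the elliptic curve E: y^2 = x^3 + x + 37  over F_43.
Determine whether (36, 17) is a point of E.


Check whether y^2 = x^3 + 1 x + 37 (mod 43) for (x, y) = (36, 17).
LHS: y^2 = 17^2 mod 43 = 31
RHS: x^3 + 1 x + 37 = 36^3 + 1*36 + 37 mod 43 = 31
LHS = RHS

Yes, on the curve


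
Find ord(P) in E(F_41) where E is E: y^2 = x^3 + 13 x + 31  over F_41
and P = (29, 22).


Compute successive multiples of P until we hit O:
  1P = (29, 22)
  2P = (28, 17)
  3P = (9, 37)
  4P = (1, 39)
  5P = (36, 13)
  6P = (22, 10)
  7P = (8, 14)
  8P = (14, 13)
  ... (continuing to 37P)
  37P = O

ord(P) = 37


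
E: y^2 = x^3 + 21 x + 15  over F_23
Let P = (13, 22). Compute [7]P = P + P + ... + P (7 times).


k = 7 = 111_2 (binary, LSB first: 111)
Double-and-add from P = (13, 22):
  bit 0 = 1: acc = O + (13, 22) = (13, 22)
  bit 1 = 1: acc = (13, 22) + (3, 6) = (16, 10)
  bit 2 = 1: acc = (16, 10) + (10, 12) = (15, 5)

7P = (15, 5)


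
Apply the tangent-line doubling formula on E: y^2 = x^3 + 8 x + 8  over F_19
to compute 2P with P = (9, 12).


Doubling: s = (3 x1^2 + a) / (2 y1)
s = (3*9^2 + 8) / (2*12) mod 19 = 16
x3 = s^2 - 2 x1 mod 19 = 16^2 - 2*9 = 10
y3 = s (x1 - x3) - y1 mod 19 = 16 * (9 - 10) - 12 = 10

2P = (10, 10)


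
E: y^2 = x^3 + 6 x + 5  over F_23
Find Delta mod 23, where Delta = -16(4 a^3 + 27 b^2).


4 a^3 + 27 b^2 = 4*6^3 + 27*5^2 = 864 + 675 = 1539
Delta = -16 * (1539) = -24624
Delta mod 23 = 9

Delta = 9 (mod 23)


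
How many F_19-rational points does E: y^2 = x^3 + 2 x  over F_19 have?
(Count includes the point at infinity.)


For each x in F_19, count y with y^2 = x^3 + 2 x + 0 mod 19:
  x = 0: RHS = 0, y in [0]  -> 1 point(s)
  x = 6: RHS = 0, y in [0]  -> 1 point(s)
  x = 9: RHS = 6, y in [5, 14]  -> 2 point(s)
  x = 11: RHS = 4, y in [2, 17]  -> 2 point(s)
  x = 12: RHS = 4, y in [2, 17]  -> 2 point(s)
  x = 13: RHS = 0, y in [0]  -> 1 point(s)
  x = 14: RHS = 17, y in [6, 13]  -> 2 point(s)
  x = 15: RHS = 4, y in [2, 17]  -> 2 point(s)
  x = 16: RHS = 5, y in [9, 10]  -> 2 point(s)
  x = 17: RHS = 7, y in [8, 11]  -> 2 point(s)
  x = 18: RHS = 16, y in [4, 15]  -> 2 point(s)
Affine points: 19. Add the point at infinity: total = 20.

#E(F_19) = 20


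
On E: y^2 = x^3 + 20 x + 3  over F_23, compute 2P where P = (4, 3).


Doubling: s = (3 x1^2 + a) / (2 y1)
s = (3*4^2 + 20) / (2*3) mod 23 = 19
x3 = s^2 - 2 x1 mod 23 = 19^2 - 2*4 = 8
y3 = s (x1 - x3) - y1 mod 23 = 19 * (4 - 8) - 3 = 13

2P = (8, 13)


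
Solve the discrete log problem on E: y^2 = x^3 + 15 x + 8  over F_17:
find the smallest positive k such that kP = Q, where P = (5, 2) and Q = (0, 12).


Enumerate multiples of P until we hit Q = (0, 12):
  1P = (5, 2)
  2P = (16, 14)
  3P = (0, 5)
  4P = (11, 5)
  5P = (14, 2)
  6P = (15, 15)
  7P = (6, 12)
  8P = (4, 8)
  9P = (10, 11)
  10P = (10, 6)
  11P = (4, 9)
  12P = (6, 5)
  13P = (15, 2)
  14P = (14, 15)
  15P = (11, 12)
  16P = (0, 12)
Match found at i = 16.

k = 16


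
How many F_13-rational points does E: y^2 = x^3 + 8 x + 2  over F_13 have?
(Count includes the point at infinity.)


For each x in F_13, count y with y^2 = x^3 + 8 x + 2 mod 13:
  x = 2: RHS = 0, y in [0]  -> 1 point(s)
  x = 3: RHS = 1, y in [1, 12]  -> 2 point(s)
  x = 9: RHS = 10, y in [6, 7]  -> 2 point(s)
  x = 10: RHS = 3, y in [4, 9]  -> 2 point(s)
  x = 11: RHS = 4, y in [2, 11]  -> 2 point(s)
Affine points: 9. Add the point at infinity: total = 10.

#E(F_13) = 10


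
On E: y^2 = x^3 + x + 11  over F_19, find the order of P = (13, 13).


Compute successive multiples of P until we hit O:
  1P = (13, 13)
  2P = (16, 0)
  3P = (13, 6)
  4P = O

ord(P) = 4


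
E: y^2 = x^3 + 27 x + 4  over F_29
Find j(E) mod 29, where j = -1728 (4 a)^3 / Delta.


Delta = -16(4 a^3 + 27 b^2) mod 29 = 9
-1728 * (4 a)^3 = -1728 * (4*27)^3 mod 29 = 4
j = 4 * 9^(-1) mod 29 = 23

j = 23 (mod 29)


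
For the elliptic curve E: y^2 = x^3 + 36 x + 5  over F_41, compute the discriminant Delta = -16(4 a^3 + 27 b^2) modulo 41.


4 a^3 + 27 b^2 = 4*36^3 + 27*5^2 = 186624 + 675 = 187299
Delta = -16 * (187299) = -2996784
Delta mod 41 = 29

Delta = 29 (mod 41)


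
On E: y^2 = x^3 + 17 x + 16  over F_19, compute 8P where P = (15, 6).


k = 8 = 1000_2 (binary, LSB first: 0001)
Double-and-add from P = (15, 6):
  bit 0 = 0: acc unchanged = O
  bit 1 = 0: acc unchanged = O
  bit 2 = 0: acc unchanged = O
  bit 3 = 1: acc = O + (5, 6) = (5, 6)

8P = (5, 6)


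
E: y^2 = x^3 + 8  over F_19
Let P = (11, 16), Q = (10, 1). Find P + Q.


P != Q, so use the chord formula.
s = (y2 - y1) / (x2 - x1) = (4) / (18) mod 19 = 15
x3 = s^2 - x1 - x2 mod 19 = 15^2 - 11 - 10 = 14
y3 = s (x1 - x3) - y1 mod 19 = 15 * (11 - 14) - 16 = 15

P + Q = (14, 15)


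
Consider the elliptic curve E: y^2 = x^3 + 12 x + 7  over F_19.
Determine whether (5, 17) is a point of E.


Check whether y^2 = x^3 + 12 x + 7 (mod 19) for (x, y) = (5, 17).
LHS: y^2 = 17^2 mod 19 = 4
RHS: x^3 + 12 x + 7 = 5^3 + 12*5 + 7 mod 19 = 2
LHS != RHS

No, not on the curve


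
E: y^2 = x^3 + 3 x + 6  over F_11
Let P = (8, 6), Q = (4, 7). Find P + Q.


P != Q, so use the chord formula.
s = (y2 - y1) / (x2 - x1) = (1) / (7) mod 11 = 8
x3 = s^2 - x1 - x2 mod 11 = 8^2 - 8 - 4 = 8
y3 = s (x1 - x3) - y1 mod 11 = 8 * (8 - 8) - 6 = 5

P + Q = (8, 5)


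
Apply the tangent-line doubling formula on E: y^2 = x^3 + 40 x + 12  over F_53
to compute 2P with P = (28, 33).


Doubling: s = (3 x1^2 + a) / (2 y1)
s = (3*28^2 + 40) / (2*33) mod 53 = 25
x3 = s^2 - 2 x1 mod 53 = 25^2 - 2*28 = 39
y3 = s (x1 - x3) - y1 mod 53 = 25 * (28 - 39) - 33 = 10

2P = (39, 10)


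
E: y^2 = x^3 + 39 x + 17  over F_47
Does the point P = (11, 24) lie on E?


Check whether y^2 = x^3 + 39 x + 17 (mod 47) for (x, y) = (11, 24).
LHS: y^2 = 24^2 mod 47 = 12
RHS: x^3 + 39 x + 17 = 11^3 + 39*11 + 17 mod 47 = 38
LHS != RHS

No, not on the curve


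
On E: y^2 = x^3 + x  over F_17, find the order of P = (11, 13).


Compute successive multiples of P until we hit O:
  1P = (11, 13)
  2P = (4, 0)
  3P = (11, 4)
  4P = O

ord(P) = 4


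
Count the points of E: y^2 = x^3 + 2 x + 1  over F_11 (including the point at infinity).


For each x in F_11, count y with y^2 = x^3 + 2 x + 1 mod 11:
  x = 0: RHS = 1, y in [1, 10]  -> 2 point(s)
  x = 1: RHS = 4, y in [2, 9]  -> 2 point(s)
  x = 3: RHS = 1, y in [1, 10]  -> 2 point(s)
  x = 5: RHS = 4, y in [2, 9]  -> 2 point(s)
  x = 6: RHS = 9, y in [3, 8]  -> 2 point(s)
  x = 8: RHS = 1, y in [1, 10]  -> 2 point(s)
  x = 9: RHS = 0, y in [0]  -> 1 point(s)
  x = 10: RHS = 9, y in [3, 8]  -> 2 point(s)
Affine points: 15. Add the point at infinity: total = 16.

#E(F_11) = 16


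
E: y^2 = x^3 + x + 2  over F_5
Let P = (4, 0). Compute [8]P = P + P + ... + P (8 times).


k = 8 = 1000_2 (binary, LSB first: 0001)
Double-and-add from P = (4, 0):
  bit 0 = 0: acc unchanged = O
  bit 1 = 0: acc unchanged = O
  bit 2 = 0: acc unchanged = O
  bit 3 = 1: acc = O + O = O

8P = O


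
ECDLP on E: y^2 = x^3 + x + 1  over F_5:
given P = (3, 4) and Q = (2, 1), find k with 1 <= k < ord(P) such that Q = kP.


Enumerate multiples of P until we hit Q = (2, 1):
  1P = (3, 4)
  2P = (0, 4)
  3P = (2, 1)
Match found at i = 3.

k = 3


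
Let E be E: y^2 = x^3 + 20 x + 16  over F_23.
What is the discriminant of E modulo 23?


4 a^3 + 27 b^2 = 4*20^3 + 27*16^2 = 32000 + 6912 = 38912
Delta = -16 * (38912) = -622592
Delta mod 23 = 18

Delta = 18 (mod 23)


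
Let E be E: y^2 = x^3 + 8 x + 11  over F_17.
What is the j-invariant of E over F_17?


Delta = -16(4 a^3 + 27 b^2) mod 17 = 11
-1728 * (4 a)^3 = -1728 * (4*8)^3 mod 17 = 3
j = 3 * 11^(-1) mod 17 = 8

j = 8 (mod 17)


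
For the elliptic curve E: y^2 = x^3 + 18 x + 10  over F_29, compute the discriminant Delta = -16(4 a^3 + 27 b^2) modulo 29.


4 a^3 + 27 b^2 = 4*18^3 + 27*10^2 = 23328 + 2700 = 26028
Delta = -16 * (26028) = -416448
Delta mod 29 = 21

Delta = 21 (mod 29)


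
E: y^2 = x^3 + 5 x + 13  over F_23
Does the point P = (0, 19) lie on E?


Check whether y^2 = x^3 + 5 x + 13 (mod 23) for (x, y) = (0, 19).
LHS: y^2 = 19^2 mod 23 = 16
RHS: x^3 + 5 x + 13 = 0^3 + 5*0 + 13 mod 23 = 13
LHS != RHS

No, not on the curve


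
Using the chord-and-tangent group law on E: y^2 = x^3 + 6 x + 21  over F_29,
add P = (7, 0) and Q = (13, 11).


P != Q, so use the chord formula.
s = (y2 - y1) / (x2 - x1) = (11) / (6) mod 29 = 26
x3 = s^2 - x1 - x2 mod 29 = 26^2 - 7 - 13 = 18
y3 = s (x1 - x3) - y1 mod 29 = 26 * (7 - 18) - 0 = 4

P + Q = (18, 4)


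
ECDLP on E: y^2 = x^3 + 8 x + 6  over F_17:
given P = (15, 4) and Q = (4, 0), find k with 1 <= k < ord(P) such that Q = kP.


Enumerate multiples of P until we hit Q = (4, 0):
  1P = (15, 4)
  2P = (6, 10)
  3P = (4, 0)
Match found at i = 3.

k = 3


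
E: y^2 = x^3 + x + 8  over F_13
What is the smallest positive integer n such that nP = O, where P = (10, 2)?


Compute successive multiples of P until we hit O:
  1P = (10, 2)
  2P = (3, 8)
  3P = (1, 7)
  4P = (6, 3)
  5P = (6, 10)
  6P = (1, 6)
  7P = (3, 5)
  8P = (10, 11)
  ... (continuing to 9P)
  9P = O

ord(P) = 9


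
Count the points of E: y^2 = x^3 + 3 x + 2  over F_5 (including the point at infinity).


For each x in F_5, count y with y^2 = x^3 + 3 x + 2 mod 5:
  x = 1: RHS = 1, y in [1, 4]  -> 2 point(s)
  x = 2: RHS = 1, y in [1, 4]  -> 2 point(s)
Affine points: 4. Add the point at infinity: total = 5.

#E(F_5) = 5


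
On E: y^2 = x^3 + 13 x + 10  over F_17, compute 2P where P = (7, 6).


Doubling: s = (3 x1^2 + a) / (2 y1)
s = (3*7^2 + 13) / (2*6) mod 17 = 2
x3 = s^2 - 2 x1 mod 17 = 2^2 - 2*7 = 7
y3 = s (x1 - x3) - y1 mod 17 = 2 * (7 - 7) - 6 = 11

2P = (7, 11)


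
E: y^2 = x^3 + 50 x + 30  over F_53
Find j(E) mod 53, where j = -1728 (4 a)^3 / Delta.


Delta = -16(4 a^3 + 27 b^2) mod 53 = 40
-1728 * (4 a)^3 = -1728 * (4*50)^3 mod 53 = 17
j = 17 * 40^(-1) mod 53 = 15

j = 15 (mod 53)


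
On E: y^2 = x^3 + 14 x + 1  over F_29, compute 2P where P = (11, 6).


k = 2 = 10_2 (binary, LSB first: 01)
Double-and-add from P = (11, 6):
  bit 0 = 0: acc unchanged = O
  bit 1 = 1: acc = O + (7, 23) = (7, 23)

2P = (7, 23)


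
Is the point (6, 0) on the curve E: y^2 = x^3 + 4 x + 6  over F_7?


Check whether y^2 = x^3 + 4 x + 6 (mod 7) for (x, y) = (6, 0).
LHS: y^2 = 0^2 mod 7 = 0
RHS: x^3 + 4 x + 6 = 6^3 + 4*6 + 6 mod 7 = 1
LHS != RHS

No, not on the curve


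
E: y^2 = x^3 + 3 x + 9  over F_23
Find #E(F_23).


For each x in F_23, count y with y^2 = x^3 + 3 x + 9 mod 23:
  x = 0: RHS = 9, y in [3, 20]  -> 2 point(s)
  x = 1: RHS = 13, y in [6, 17]  -> 2 point(s)
  x = 2: RHS = 0, y in [0]  -> 1 point(s)
  x = 4: RHS = 16, y in [4, 19]  -> 2 point(s)
  x = 6: RHS = 13, y in [6, 17]  -> 2 point(s)
  x = 8: RHS = 16, y in [4, 19]  -> 2 point(s)
  x = 9: RHS = 6, y in [11, 12]  -> 2 point(s)
  x = 10: RHS = 4, y in [2, 21]  -> 2 point(s)
  x = 11: RHS = 16, y in [4, 19]  -> 2 point(s)
  x = 12: RHS = 2, y in [5, 18]  -> 2 point(s)
  x = 14: RHS = 12, y in [9, 14]  -> 2 point(s)
  x = 15: RHS = 2, y in [5, 18]  -> 2 point(s)
  x = 16: RHS = 13, y in [6, 17]  -> 2 point(s)
  x = 19: RHS = 2, y in [5, 18]  -> 2 point(s)
  x = 21: RHS = 18, y in [8, 15]  -> 2 point(s)
Affine points: 29. Add the point at infinity: total = 30.

#E(F_23) = 30


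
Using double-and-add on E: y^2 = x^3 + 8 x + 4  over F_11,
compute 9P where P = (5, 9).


k = 9 = 1001_2 (binary, LSB first: 1001)
Double-and-add from P = (5, 9):
  bit 0 = 1: acc = O + (5, 9) = (5, 9)
  bit 1 = 0: acc unchanged = (5, 9)
  bit 2 = 0: acc unchanged = (5, 9)
  bit 3 = 1: acc = (5, 9) + (6, 2) = (5, 2)

9P = (5, 2)


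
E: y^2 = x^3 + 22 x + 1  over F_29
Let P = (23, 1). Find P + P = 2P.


Doubling: s = (3 x1^2 + a) / (2 y1)
s = (3*23^2 + 22) / (2*1) mod 29 = 7
x3 = s^2 - 2 x1 mod 29 = 7^2 - 2*23 = 3
y3 = s (x1 - x3) - y1 mod 29 = 7 * (23 - 3) - 1 = 23

2P = (3, 23)


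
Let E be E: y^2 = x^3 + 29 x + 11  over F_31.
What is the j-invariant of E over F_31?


Delta = -16(4 a^3 + 27 b^2) mod 31 = 10
-1728 * (4 a)^3 = -1728 * (4*29)^3 mod 31 = 27
j = 27 * 10^(-1) mod 31 = 12

j = 12 (mod 31)


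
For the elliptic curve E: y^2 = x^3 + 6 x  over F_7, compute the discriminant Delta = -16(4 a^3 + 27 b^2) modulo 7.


4 a^3 + 27 b^2 = 4*6^3 + 27*0^2 = 864 + 0 = 864
Delta = -16 * (864) = -13824
Delta mod 7 = 1

Delta = 1 (mod 7)


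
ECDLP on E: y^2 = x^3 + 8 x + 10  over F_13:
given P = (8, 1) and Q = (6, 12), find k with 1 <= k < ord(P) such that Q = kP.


Enumerate multiples of P until we hit Q = (6, 12):
  1P = (8, 1)
  2P = (0, 6)
  3P = (6, 1)
  4P = (12, 12)
  5P = (3, 3)
  6P = (11, 8)
  7P = (11, 5)
  8P = (3, 10)
  9P = (12, 1)
  10P = (6, 12)
Match found at i = 10.

k = 10


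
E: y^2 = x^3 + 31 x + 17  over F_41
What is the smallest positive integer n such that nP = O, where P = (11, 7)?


Compute successive multiples of P until we hit O:
  1P = (11, 7)
  2P = (27, 23)
  3P = (4, 0)
  4P = (27, 18)
  5P = (11, 34)
  6P = O

ord(P) = 6


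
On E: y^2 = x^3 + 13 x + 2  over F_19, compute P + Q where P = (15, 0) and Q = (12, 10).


P != Q, so use the chord formula.
s = (y2 - y1) / (x2 - x1) = (10) / (16) mod 19 = 3
x3 = s^2 - x1 - x2 mod 19 = 3^2 - 15 - 12 = 1
y3 = s (x1 - x3) - y1 mod 19 = 3 * (15 - 1) - 0 = 4

P + Q = (1, 4)


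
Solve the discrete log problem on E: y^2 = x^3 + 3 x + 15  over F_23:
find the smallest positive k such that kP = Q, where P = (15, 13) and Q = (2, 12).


Enumerate multiples of P until we hit Q = (2, 12):
  1P = (15, 13)
  2P = (9, 9)
  3P = (2, 11)
  4P = (18, 6)
  5P = (21, 1)
  6P = (14, 8)
  7P = (19, 13)
  8P = (12, 10)
  9P = (20, 5)
  10P = (20, 18)
  11P = (12, 13)
  12P = (19, 10)
  13P = (14, 15)
  14P = (21, 22)
  15P = (18, 17)
  16P = (2, 12)
Match found at i = 16.

k = 16


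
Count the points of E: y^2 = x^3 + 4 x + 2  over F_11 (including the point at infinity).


For each x in F_11, count y with y^2 = x^3 + 4 x + 2 mod 11:
  x = 4: RHS = 5, y in [4, 7]  -> 2 point(s)
  x = 5: RHS = 4, y in [2, 9]  -> 2 point(s)
  x = 6: RHS = 0, y in [0]  -> 1 point(s)
Affine points: 5. Add the point at infinity: total = 6.

#E(F_11) = 6


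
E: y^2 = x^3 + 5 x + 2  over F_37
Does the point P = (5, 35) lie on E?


Check whether y^2 = x^3 + 5 x + 2 (mod 37) for (x, y) = (5, 35).
LHS: y^2 = 35^2 mod 37 = 4
RHS: x^3 + 5 x + 2 = 5^3 + 5*5 + 2 mod 37 = 4
LHS = RHS

Yes, on the curve


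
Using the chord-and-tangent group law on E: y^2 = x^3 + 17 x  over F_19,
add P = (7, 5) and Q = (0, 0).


P != Q, so use the chord formula.
s = (y2 - y1) / (x2 - x1) = (14) / (12) mod 19 = 17
x3 = s^2 - x1 - x2 mod 19 = 17^2 - 7 - 0 = 16
y3 = s (x1 - x3) - y1 mod 19 = 17 * (7 - 16) - 5 = 13

P + Q = (16, 13)


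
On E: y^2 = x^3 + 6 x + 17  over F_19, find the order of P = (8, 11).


Compute successive multiples of P until we hit O:
  1P = (8, 11)
  2P = (8, 8)
  3P = O

ord(P) = 3


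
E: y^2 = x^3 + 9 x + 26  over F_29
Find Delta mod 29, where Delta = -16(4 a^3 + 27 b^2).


4 a^3 + 27 b^2 = 4*9^3 + 27*26^2 = 2916 + 18252 = 21168
Delta = -16 * (21168) = -338688
Delta mod 29 = 3

Delta = 3 (mod 29)


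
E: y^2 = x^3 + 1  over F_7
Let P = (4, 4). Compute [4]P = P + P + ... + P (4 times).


k = 4 = 100_2 (binary, LSB first: 001)
Double-and-add from P = (4, 4):
  bit 0 = 0: acc unchanged = O
  bit 1 = 0: acc unchanged = O
  bit 2 = 1: acc = O + (0, 1) = (0, 1)

4P = (0, 1)


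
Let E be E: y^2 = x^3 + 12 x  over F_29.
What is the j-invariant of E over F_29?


Delta = -16(4 a^3 + 27 b^2) mod 29 = 14
-1728 * (4 a)^3 = -1728 * (4*12)^3 mod 29 = 6
j = 6 * 14^(-1) mod 29 = 17

j = 17 (mod 29)


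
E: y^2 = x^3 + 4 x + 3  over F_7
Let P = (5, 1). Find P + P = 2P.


Doubling: s = (3 x1^2 + a) / (2 y1)
s = (3*5^2 + 4) / (2*1) mod 7 = 1
x3 = s^2 - 2 x1 mod 7 = 1^2 - 2*5 = 5
y3 = s (x1 - x3) - y1 mod 7 = 1 * (5 - 5) - 1 = 6

2P = (5, 6)


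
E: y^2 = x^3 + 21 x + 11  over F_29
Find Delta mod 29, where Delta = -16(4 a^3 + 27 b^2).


4 a^3 + 27 b^2 = 4*21^3 + 27*11^2 = 37044 + 3267 = 40311
Delta = -16 * (40311) = -644976
Delta mod 29 = 13

Delta = 13 (mod 29)


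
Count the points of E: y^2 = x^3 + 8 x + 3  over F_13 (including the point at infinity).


For each x in F_13, count y with y^2 = x^3 + 8 x + 3 mod 13:
  x = 0: RHS = 3, y in [4, 9]  -> 2 point(s)
  x = 1: RHS = 12, y in [5, 8]  -> 2 point(s)
  x = 2: RHS = 1, y in [1, 12]  -> 2 point(s)
  x = 5: RHS = 12, y in [5, 8]  -> 2 point(s)
  x = 7: RHS = 12, y in [5, 8]  -> 2 point(s)
  x = 10: RHS = 4, y in [2, 11]  -> 2 point(s)
Affine points: 12. Add the point at infinity: total = 13.

#E(F_13) = 13


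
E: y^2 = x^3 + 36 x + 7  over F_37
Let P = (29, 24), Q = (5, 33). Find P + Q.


P != Q, so use the chord formula.
s = (y2 - y1) / (x2 - x1) = (9) / (13) mod 37 = 32
x3 = s^2 - x1 - x2 mod 37 = 32^2 - 29 - 5 = 28
y3 = s (x1 - x3) - y1 mod 37 = 32 * (29 - 28) - 24 = 8

P + Q = (28, 8)


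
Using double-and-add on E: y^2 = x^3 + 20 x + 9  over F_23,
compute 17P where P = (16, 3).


k = 17 = 10001_2 (binary, LSB first: 10001)
Double-and-add from P = (16, 3):
  bit 0 = 1: acc = O + (16, 3) = (16, 3)
  bit 1 = 0: acc unchanged = (16, 3)
  bit 2 = 0: acc unchanged = (16, 3)
  bit 3 = 0: acc unchanged = (16, 3)
  bit 4 = 1: acc = (16, 3) + (19, 16) = (17, 8)

17P = (17, 8)


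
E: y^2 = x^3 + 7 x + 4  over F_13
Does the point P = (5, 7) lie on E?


Check whether y^2 = x^3 + 7 x + 4 (mod 13) for (x, y) = (5, 7).
LHS: y^2 = 7^2 mod 13 = 10
RHS: x^3 + 7 x + 4 = 5^3 + 7*5 + 4 mod 13 = 8
LHS != RHS

No, not on the curve


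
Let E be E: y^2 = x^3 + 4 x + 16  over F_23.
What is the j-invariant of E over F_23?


Delta = -16(4 a^3 + 27 b^2) mod 23 = 13
-1728 * (4 a)^3 = -1728 * (4*4)^3 mod 23 = 17
j = 17 * 13^(-1) mod 23 = 19

j = 19 (mod 23)


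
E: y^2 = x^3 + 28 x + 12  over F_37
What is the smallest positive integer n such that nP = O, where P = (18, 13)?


Compute successive multiples of P until we hit O:
  1P = (18, 13)
  2P = (27, 8)
  3P = (22, 18)
  4P = (24, 35)
  5P = (29, 33)
  6P = (30, 19)
  7P = (17, 6)
  8P = (14, 15)
  ... (continuing to 49P)
  49P = O

ord(P) = 49


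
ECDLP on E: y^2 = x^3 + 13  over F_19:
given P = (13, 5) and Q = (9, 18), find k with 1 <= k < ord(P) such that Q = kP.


Enumerate multiples of P until we hit Q = (9, 18):
  1P = (13, 5)
  2P = (4, 1)
  3P = (9, 1)
  4P = (17, 10)
  5P = (6, 18)
  6P = (5, 10)
  7P = (10, 5)
  8P = (15, 14)
  9P = (16, 10)
  10P = (16, 9)
  11P = (15, 5)
  12P = (10, 14)
  13P = (5, 9)
  14P = (6, 1)
  15P = (17, 9)
  16P = (9, 18)
Match found at i = 16.

k = 16


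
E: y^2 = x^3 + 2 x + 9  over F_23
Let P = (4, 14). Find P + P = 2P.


Doubling: s = (3 x1^2 + a) / (2 y1)
s = (3*4^2 + 2) / (2*14) mod 23 = 10
x3 = s^2 - 2 x1 mod 23 = 10^2 - 2*4 = 0
y3 = s (x1 - x3) - y1 mod 23 = 10 * (4 - 0) - 14 = 3

2P = (0, 3)


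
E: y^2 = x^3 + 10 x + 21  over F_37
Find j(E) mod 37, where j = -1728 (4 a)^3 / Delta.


Delta = -16(4 a^3 + 27 b^2) mod 37 = 11
-1728 * (4 a)^3 = -1728 * (4*10)^3 mod 37 = 1
j = 1 * 11^(-1) mod 37 = 27

j = 27 (mod 37)


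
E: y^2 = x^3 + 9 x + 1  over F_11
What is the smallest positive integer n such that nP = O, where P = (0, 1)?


Compute successive multiples of P until we hit O:
  1P = (0, 1)
  2P = (1, 0)
  3P = (0, 10)
  4P = O

ord(P) = 4


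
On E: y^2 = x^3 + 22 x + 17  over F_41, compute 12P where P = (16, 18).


k = 12 = 1100_2 (binary, LSB first: 0011)
Double-and-add from P = (16, 18):
  bit 0 = 0: acc unchanged = O
  bit 1 = 0: acc unchanged = O
  bit 2 = 1: acc = O + (32, 22) = (32, 22)
  bit 3 = 1: acc = (32, 22) + (8, 7) = (11, 27)

12P = (11, 27)


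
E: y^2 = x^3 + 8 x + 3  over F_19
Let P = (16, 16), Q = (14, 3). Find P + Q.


P != Q, so use the chord formula.
s = (y2 - y1) / (x2 - x1) = (6) / (17) mod 19 = 16
x3 = s^2 - x1 - x2 mod 19 = 16^2 - 16 - 14 = 17
y3 = s (x1 - x3) - y1 mod 19 = 16 * (16 - 17) - 16 = 6

P + Q = (17, 6)


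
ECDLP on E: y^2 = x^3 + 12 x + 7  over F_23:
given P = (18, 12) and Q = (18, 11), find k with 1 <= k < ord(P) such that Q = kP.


Enumerate multiples of P until we hit Q = (18, 11):
  1P = (18, 12)
  2P = (12, 4)
  3P = (5, 13)
  4P = (3, 1)
  5P = (10, 0)
  6P = (3, 22)
  7P = (5, 10)
  8P = (12, 19)
  9P = (18, 11)
Match found at i = 9.

k = 9


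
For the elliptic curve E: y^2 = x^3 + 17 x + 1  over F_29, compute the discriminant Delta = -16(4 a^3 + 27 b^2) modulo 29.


4 a^3 + 27 b^2 = 4*17^3 + 27*1^2 = 19652 + 27 = 19679
Delta = -16 * (19679) = -314864
Delta mod 29 = 18

Delta = 18 (mod 29)


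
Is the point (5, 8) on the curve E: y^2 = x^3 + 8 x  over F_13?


Check whether y^2 = x^3 + 8 x + 0 (mod 13) for (x, y) = (5, 8).
LHS: y^2 = 8^2 mod 13 = 12
RHS: x^3 + 8 x + 0 = 5^3 + 8*5 + 0 mod 13 = 9
LHS != RHS

No, not on the curve


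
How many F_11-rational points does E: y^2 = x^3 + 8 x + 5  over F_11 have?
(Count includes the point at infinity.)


For each x in F_11, count y with y^2 = x^3 + 8 x + 5 mod 11:
  x = 0: RHS = 5, y in [4, 7]  -> 2 point(s)
  x = 1: RHS = 3, y in [5, 6]  -> 2 point(s)
  x = 3: RHS = 1, y in [1, 10]  -> 2 point(s)
  x = 5: RHS = 5, y in [4, 7]  -> 2 point(s)
  x = 6: RHS = 5, y in [4, 7]  -> 2 point(s)
  x = 8: RHS = 9, y in [3, 8]  -> 2 point(s)
  x = 9: RHS = 3, y in [5, 6]  -> 2 point(s)
Affine points: 14. Add the point at infinity: total = 15.

#E(F_11) = 15


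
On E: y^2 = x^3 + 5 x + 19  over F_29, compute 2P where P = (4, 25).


Doubling: s = (3 x1^2 + a) / (2 y1)
s = (3*4^2 + 5) / (2*25) mod 29 = 26
x3 = s^2 - 2 x1 mod 29 = 26^2 - 2*4 = 1
y3 = s (x1 - x3) - y1 mod 29 = 26 * (4 - 1) - 25 = 24

2P = (1, 24)


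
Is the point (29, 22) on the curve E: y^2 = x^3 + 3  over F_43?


Check whether y^2 = x^3 + 0 x + 3 (mod 43) for (x, y) = (29, 22).
LHS: y^2 = 22^2 mod 43 = 11
RHS: x^3 + 0 x + 3 = 29^3 + 0*29 + 3 mod 43 = 11
LHS = RHS

Yes, on the curve


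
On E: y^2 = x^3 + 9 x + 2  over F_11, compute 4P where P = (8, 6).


k = 4 = 100_2 (binary, LSB first: 001)
Double-and-add from P = (8, 6):
  bit 0 = 0: acc unchanged = O
  bit 1 = 0: acc unchanged = O
  bit 2 = 1: acc = O + (7, 10) = (7, 10)

4P = (7, 10)


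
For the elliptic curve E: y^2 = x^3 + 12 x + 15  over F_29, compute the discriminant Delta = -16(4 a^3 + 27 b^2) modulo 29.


4 a^3 + 27 b^2 = 4*12^3 + 27*15^2 = 6912 + 6075 = 12987
Delta = -16 * (12987) = -207792
Delta mod 29 = 22

Delta = 22 (mod 29)


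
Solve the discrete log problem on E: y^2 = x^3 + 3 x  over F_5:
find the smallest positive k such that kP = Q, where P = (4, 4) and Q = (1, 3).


Enumerate multiples of P until we hit Q = (1, 3):
  1P = (4, 4)
  2P = (1, 2)
  3P = (1, 3)
Match found at i = 3.

k = 3


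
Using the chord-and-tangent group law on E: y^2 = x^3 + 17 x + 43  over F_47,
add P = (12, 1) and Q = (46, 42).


P != Q, so use the chord formula.
s = (y2 - y1) / (x2 - x1) = (41) / (34) mod 47 = 33
x3 = s^2 - x1 - x2 mod 47 = 33^2 - 12 - 46 = 44
y3 = s (x1 - x3) - y1 mod 47 = 33 * (12 - 44) - 1 = 24

P + Q = (44, 24)


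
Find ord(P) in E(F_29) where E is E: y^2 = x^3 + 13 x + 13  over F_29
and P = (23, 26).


Compute successive multiples of P until we hit O:
  1P = (23, 26)
  2P = (28, 12)
  3P = (16, 24)
  4P = (25, 19)
  5P = (15, 4)
  6P = (4, 19)
  7P = (8, 7)
  8P = (21, 21)
  ... (continuing to 24P)
  24P = O

ord(P) = 24


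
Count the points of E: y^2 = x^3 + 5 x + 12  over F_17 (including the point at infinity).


For each x in F_17, count y with y^2 = x^3 + 5 x + 12 mod 17:
  x = 1: RHS = 1, y in [1, 16]  -> 2 point(s)
  x = 2: RHS = 13, y in [8, 9]  -> 2 point(s)
  x = 5: RHS = 9, y in [3, 14]  -> 2 point(s)
  x = 7: RHS = 16, y in [4, 13]  -> 2 point(s)
  x = 9: RHS = 4, y in [2, 15]  -> 2 point(s)
  x = 10: RHS = 8, y in [5, 12]  -> 2 point(s)
  x = 11: RHS = 4, y in [2, 15]  -> 2 point(s)
  x = 12: RHS = 15, y in [7, 10]  -> 2 point(s)
  x = 13: RHS = 13, y in [8, 9]  -> 2 point(s)
  x = 14: RHS = 4, y in [2, 15]  -> 2 point(s)
Affine points: 20. Add the point at infinity: total = 21.

#E(F_17) = 21


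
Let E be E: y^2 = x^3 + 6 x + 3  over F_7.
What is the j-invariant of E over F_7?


Delta = -16(4 a^3 + 27 b^2) mod 7 = 5
-1728 * (4 a)^3 = -1728 * (4*6)^3 mod 7 = 6
j = 6 * 5^(-1) mod 7 = 4

j = 4 (mod 7)


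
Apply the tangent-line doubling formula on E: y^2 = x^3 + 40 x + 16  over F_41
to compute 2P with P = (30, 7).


Doubling: s = (3 x1^2 + a) / (2 y1)
s = (3*30^2 + 40) / (2*7) mod 41 = 20
x3 = s^2 - 2 x1 mod 41 = 20^2 - 2*30 = 12
y3 = s (x1 - x3) - y1 mod 41 = 20 * (30 - 12) - 7 = 25

2P = (12, 25)


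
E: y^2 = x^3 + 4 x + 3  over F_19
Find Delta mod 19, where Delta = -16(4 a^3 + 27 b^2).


4 a^3 + 27 b^2 = 4*4^3 + 27*3^2 = 256 + 243 = 499
Delta = -16 * (499) = -7984
Delta mod 19 = 15

Delta = 15 (mod 19)


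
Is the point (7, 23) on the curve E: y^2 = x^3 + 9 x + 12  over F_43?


Check whether y^2 = x^3 + 9 x + 12 (mod 43) for (x, y) = (7, 23).
LHS: y^2 = 23^2 mod 43 = 13
RHS: x^3 + 9 x + 12 = 7^3 + 9*7 + 12 mod 43 = 31
LHS != RHS

No, not on the curve


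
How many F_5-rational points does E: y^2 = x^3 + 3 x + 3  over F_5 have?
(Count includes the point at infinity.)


For each x in F_5, count y with y^2 = x^3 + 3 x + 3 mod 5:
  x = 3: RHS = 4, y in [2, 3]  -> 2 point(s)
  x = 4: RHS = 4, y in [2, 3]  -> 2 point(s)
Affine points: 4. Add the point at infinity: total = 5.

#E(F_5) = 5


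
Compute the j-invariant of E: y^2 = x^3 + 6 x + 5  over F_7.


Delta = -16(4 a^3 + 27 b^2) mod 7 = 2
-1728 * (4 a)^3 = -1728 * (4*6)^3 mod 7 = 6
j = 6 * 2^(-1) mod 7 = 3

j = 3 (mod 7)


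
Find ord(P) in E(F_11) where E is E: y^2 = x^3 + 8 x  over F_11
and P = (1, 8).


Compute successive multiples of P until we hit O:
  1P = (1, 8)
  2P = (9, 3)
  3P = (5, 0)
  4P = (9, 8)
  5P = (1, 3)
  6P = O

ord(P) = 6


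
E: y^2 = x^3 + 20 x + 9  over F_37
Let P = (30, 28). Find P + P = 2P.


Doubling: s = (3 x1^2 + a) / (2 y1)
s = (3*30^2 + 20) / (2*28) mod 37 = 1
x3 = s^2 - 2 x1 mod 37 = 1^2 - 2*30 = 15
y3 = s (x1 - x3) - y1 mod 37 = 1 * (30 - 15) - 28 = 24

2P = (15, 24)


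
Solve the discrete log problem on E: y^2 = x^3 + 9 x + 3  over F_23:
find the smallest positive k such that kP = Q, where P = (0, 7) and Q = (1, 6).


Enumerate multiples of P until we hit Q = (1, 6):
  1P = (0, 7)
  2P = (1, 17)
  3P = (7, 15)
  4P = (22, 4)
  5P = (10, 9)
  6P = (2, 11)
  7P = (2, 12)
  8P = (10, 14)
  9P = (22, 19)
  10P = (7, 8)
  11P = (1, 6)
Match found at i = 11.

k = 11


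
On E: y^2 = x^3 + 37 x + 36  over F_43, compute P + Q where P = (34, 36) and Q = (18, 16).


P != Q, so use the chord formula.
s = (y2 - y1) / (x2 - x1) = (23) / (27) mod 43 = 12
x3 = s^2 - x1 - x2 mod 43 = 12^2 - 34 - 18 = 6
y3 = s (x1 - x3) - y1 mod 43 = 12 * (34 - 6) - 36 = 42

P + Q = (6, 42)


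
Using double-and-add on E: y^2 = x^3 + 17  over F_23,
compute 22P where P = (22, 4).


k = 22 = 10110_2 (binary, LSB first: 01101)
Double-and-add from P = (22, 4):
  bit 0 = 0: acc unchanged = O
  bit 1 = 1: acc = O + (14, 22) = (14, 22)
  bit 2 = 1: acc = (14, 22) + (20, 17) = (21, 3)
  bit 3 = 0: acc unchanged = (21, 3)
  bit 4 = 1: acc = (21, 3) + (1, 8) = (14, 1)

22P = (14, 1)


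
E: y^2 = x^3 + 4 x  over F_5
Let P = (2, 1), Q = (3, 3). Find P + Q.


P != Q, so use the chord formula.
s = (y2 - y1) / (x2 - x1) = (2) / (1) mod 5 = 2
x3 = s^2 - x1 - x2 mod 5 = 2^2 - 2 - 3 = 4
y3 = s (x1 - x3) - y1 mod 5 = 2 * (2 - 4) - 1 = 0

P + Q = (4, 0)


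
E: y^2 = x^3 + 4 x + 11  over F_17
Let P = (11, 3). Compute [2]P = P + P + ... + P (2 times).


k = 2 = 10_2 (binary, LSB first: 01)
Double-and-add from P = (11, 3):
  bit 0 = 0: acc unchanged = O
  bit 1 = 1: acc = O + (11, 14) = (11, 14)

2P = (11, 14)


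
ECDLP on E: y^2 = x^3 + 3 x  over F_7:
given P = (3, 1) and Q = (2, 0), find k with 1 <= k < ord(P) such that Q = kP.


Enumerate multiples of P until we hit Q = (2, 0):
  1P = (3, 1)
  2P = (2, 0)
Match found at i = 2.

k = 2


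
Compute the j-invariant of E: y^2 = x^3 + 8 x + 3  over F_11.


Delta = -16(4 a^3 + 27 b^2) mod 11 = 7
-1728 * (4 a)^3 = -1728 * (4*8)^3 mod 11 = 1
j = 1 * 7^(-1) mod 11 = 8

j = 8 (mod 11)


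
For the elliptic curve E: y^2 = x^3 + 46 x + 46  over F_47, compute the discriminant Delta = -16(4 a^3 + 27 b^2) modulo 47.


4 a^3 + 27 b^2 = 4*46^3 + 27*46^2 = 389344 + 57132 = 446476
Delta = -16 * (446476) = -7143616
Delta mod 47 = 8

Delta = 8 (mod 47)


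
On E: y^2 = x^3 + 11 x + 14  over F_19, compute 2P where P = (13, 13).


Doubling: s = (3 x1^2 + a) / (2 y1)
s = (3*13^2 + 11) / (2*13) mod 19 = 17
x3 = s^2 - 2 x1 mod 19 = 17^2 - 2*13 = 16
y3 = s (x1 - x3) - y1 mod 19 = 17 * (13 - 16) - 13 = 12

2P = (16, 12)


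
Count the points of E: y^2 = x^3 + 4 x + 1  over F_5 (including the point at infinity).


For each x in F_5, count y with y^2 = x^3 + 4 x + 1 mod 5:
  x = 0: RHS = 1, y in [1, 4]  -> 2 point(s)
  x = 1: RHS = 1, y in [1, 4]  -> 2 point(s)
  x = 3: RHS = 0, y in [0]  -> 1 point(s)
  x = 4: RHS = 1, y in [1, 4]  -> 2 point(s)
Affine points: 7. Add the point at infinity: total = 8.

#E(F_5) = 8


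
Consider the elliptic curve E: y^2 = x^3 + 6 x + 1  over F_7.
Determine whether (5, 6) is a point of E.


Check whether y^2 = x^3 + 6 x + 1 (mod 7) for (x, y) = (5, 6).
LHS: y^2 = 6^2 mod 7 = 1
RHS: x^3 + 6 x + 1 = 5^3 + 6*5 + 1 mod 7 = 2
LHS != RHS

No, not on the curve


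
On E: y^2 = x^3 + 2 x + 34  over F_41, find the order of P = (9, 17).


Compute successive multiples of P until we hit O:
  1P = (9, 17)
  2P = (18, 11)
  3P = (19, 17)
  4P = (13, 24)
  5P = (40, 21)
  6P = (2, 13)
  7P = (32, 5)
  8P = (5, 13)
  ... (continuing to 49P)
  49P = O

ord(P) = 49


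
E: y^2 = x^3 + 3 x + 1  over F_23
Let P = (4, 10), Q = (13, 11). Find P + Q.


P != Q, so use the chord formula.
s = (y2 - y1) / (x2 - x1) = (1) / (9) mod 23 = 18
x3 = s^2 - x1 - x2 mod 23 = 18^2 - 4 - 13 = 8
y3 = s (x1 - x3) - y1 mod 23 = 18 * (4 - 8) - 10 = 10

P + Q = (8, 10)


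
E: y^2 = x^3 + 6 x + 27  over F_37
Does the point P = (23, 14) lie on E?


Check whether y^2 = x^3 + 6 x + 27 (mod 37) for (x, y) = (23, 14).
LHS: y^2 = 14^2 mod 37 = 11
RHS: x^3 + 6 x + 27 = 23^3 + 6*23 + 27 mod 37 = 11
LHS = RHS

Yes, on the curve


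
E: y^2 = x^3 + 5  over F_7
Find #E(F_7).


For each x in F_7, count y with y^2 = x^3 + 0 x + 5 mod 7:
  x = 3: RHS = 4, y in [2, 5]  -> 2 point(s)
  x = 5: RHS = 4, y in [2, 5]  -> 2 point(s)
  x = 6: RHS = 4, y in [2, 5]  -> 2 point(s)
Affine points: 6. Add the point at infinity: total = 7.

#E(F_7) = 7


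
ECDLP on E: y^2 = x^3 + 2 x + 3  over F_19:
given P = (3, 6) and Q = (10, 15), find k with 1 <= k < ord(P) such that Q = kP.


Enumerate multiples of P until we hit Q = (10, 15):
  1P = (3, 6)
  2P = (10, 4)
  3P = (15, 11)
  4P = (5, 9)
  5P = (18, 0)
  6P = (5, 10)
  7P = (15, 8)
  8P = (10, 15)
Match found at i = 8.

k = 8


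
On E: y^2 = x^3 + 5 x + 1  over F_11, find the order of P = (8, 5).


Compute successive multiples of P until we hit O:
  1P = (8, 5)
  2P = (7, 7)
  3P = (0, 1)
  4P = (6, 7)
  5P = (9, 7)
  6P = (9, 4)
  7P = (6, 4)
  8P = (0, 10)
  ... (continuing to 11P)
  11P = O

ord(P) = 11


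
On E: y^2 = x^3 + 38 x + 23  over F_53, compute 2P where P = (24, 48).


Doubling: s = (3 x1^2 + a) / (2 y1)
s = (3*24^2 + 38) / (2*48) mod 53 = 46
x3 = s^2 - 2 x1 mod 53 = 46^2 - 2*24 = 1
y3 = s (x1 - x3) - y1 mod 53 = 46 * (24 - 1) - 48 = 3

2P = (1, 3)


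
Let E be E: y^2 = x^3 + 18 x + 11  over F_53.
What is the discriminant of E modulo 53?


4 a^3 + 27 b^2 = 4*18^3 + 27*11^2 = 23328 + 3267 = 26595
Delta = -16 * (26595) = -425520
Delta mod 53 = 17

Delta = 17 (mod 53)


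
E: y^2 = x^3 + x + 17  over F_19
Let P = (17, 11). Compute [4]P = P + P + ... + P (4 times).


k = 4 = 100_2 (binary, LSB first: 001)
Double-and-add from P = (17, 11):
  bit 0 = 0: acc unchanged = O
  bit 1 = 0: acc unchanged = O
  bit 2 = 1: acc = O + (12, 3) = (12, 3)

4P = (12, 3)


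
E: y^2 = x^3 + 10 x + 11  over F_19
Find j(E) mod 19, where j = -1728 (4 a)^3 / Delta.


Delta = -16(4 a^3 + 27 b^2) mod 19 = 8
-1728 * (4 a)^3 = -1728 * (4*10)^3 mod 19 = 8
j = 8 * 8^(-1) mod 19 = 1

j = 1 (mod 19)


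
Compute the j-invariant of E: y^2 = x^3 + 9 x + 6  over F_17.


Delta = -16(4 a^3 + 27 b^2) mod 17 = 12
-1728 * (4 a)^3 = -1728 * (4*9)^3 mod 17 = 14
j = 14 * 12^(-1) mod 17 = 4

j = 4 (mod 17)


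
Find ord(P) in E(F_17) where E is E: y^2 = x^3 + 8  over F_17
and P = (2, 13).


Compute successive multiples of P until we hit O:
  1P = (2, 13)
  2P = (11, 9)
  3P = (0, 5)
  4P = (14, 7)
  5P = (14, 10)
  6P = (0, 12)
  7P = (11, 8)
  8P = (2, 4)
  ... (continuing to 9P)
  9P = O

ord(P) = 9


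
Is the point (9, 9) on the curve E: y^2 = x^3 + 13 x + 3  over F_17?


Check whether y^2 = x^3 + 13 x + 3 (mod 17) for (x, y) = (9, 9).
LHS: y^2 = 9^2 mod 17 = 13
RHS: x^3 + 13 x + 3 = 9^3 + 13*9 + 3 mod 17 = 16
LHS != RHS

No, not on the curve


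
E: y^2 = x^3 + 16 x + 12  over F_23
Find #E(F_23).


For each x in F_23, count y with y^2 = x^3 + 16 x + 12 mod 23:
  x = 0: RHS = 12, y in [9, 14]  -> 2 point(s)
  x = 1: RHS = 6, y in [11, 12]  -> 2 point(s)
  x = 2: RHS = 6, y in [11, 12]  -> 2 point(s)
  x = 3: RHS = 18, y in [8, 15]  -> 2 point(s)
  x = 4: RHS = 2, y in [5, 18]  -> 2 point(s)
  x = 6: RHS = 2, y in [5, 18]  -> 2 point(s)
  x = 8: RHS = 8, y in [10, 13]  -> 2 point(s)
  x = 11: RHS = 1, y in [1, 22]  -> 2 point(s)
  x = 12: RHS = 0, y in [0]  -> 1 point(s)
  x = 13: RHS = 2, y in [5, 18]  -> 2 point(s)
  x = 14: RHS = 13, y in [6, 17]  -> 2 point(s)
  x = 15: RHS = 16, y in [4, 19]  -> 2 point(s)
  x = 20: RHS = 6, y in [11, 12]  -> 2 point(s)
  x = 21: RHS = 18, y in [8, 15]  -> 2 point(s)
  x = 22: RHS = 18, y in [8, 15]  -> 2 point(s)
Affine points: 29. Add the point at infinity: total = 30.

#E(F_23) = 30


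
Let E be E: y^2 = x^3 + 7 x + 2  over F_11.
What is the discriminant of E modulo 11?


4 a^3 + 27 b^2 = 4*7^3 + 27*2^2 = 1372 + 108 = 1480
Delta = -16 * (1480) = -23680
Delta mod 11 = 3

Delta = 3 (mod 11)


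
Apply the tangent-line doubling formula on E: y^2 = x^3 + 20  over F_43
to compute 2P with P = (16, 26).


Doubling: s = (3 x1^2 + a) / (2 y1)
s = (3*16^2 + 0) / (2*26) mod 43 = 28
x3 = s^2 - 2 x1 mod 43 = 28^2 - 2*16 = 21
y3 = s (x1 - x3) - y1 mod 43 = 28 * (16 - 21) - 26 = 6

2P = (21, 6)


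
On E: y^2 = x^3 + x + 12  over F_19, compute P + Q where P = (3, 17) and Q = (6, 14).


P != Q, so use the chord formula.
s = (y2 - y1) / (x2 - x1) = (16) / (3) mod 19 = 18
x3 = s^2 - x1 - x2 mod 19 = 18^2 - 3 - 6 = 11
y3 = s (x1 - x3) - y1 mod 19 = 18 * (3 - 11) - 17 = 10

P + Q = (11, 10)


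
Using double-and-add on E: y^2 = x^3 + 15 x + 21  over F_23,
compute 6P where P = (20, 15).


k = 6 = 110_2 (binary, LSB first: 011)
Double-and-add from P = (20, 15):
  bit 0 = 0: acc unchanged = O
  bit 1 = 1: acc = O + (19, 14) = (19, 14)
  bit 2 = 1: acc = (19, 14) + (3, 22) = (7, 3)

6P = (7, 3)


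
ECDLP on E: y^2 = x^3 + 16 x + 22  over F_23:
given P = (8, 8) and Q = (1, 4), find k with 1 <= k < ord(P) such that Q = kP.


Enumerate multiples of P until we hit Q = (1, 4):
  1P = (8, 8)
  2P = (15, 16)
  3P = (6, 14)
  4P = (18, 22)
  5P = (10, 3)
  6P = (17, 3)
  7P = (2, 4)
  8P = (16, 2)
  9P = (1, 4)
Match found at i = 9.

k = 9


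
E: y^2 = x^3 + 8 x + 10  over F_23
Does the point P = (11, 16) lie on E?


Check whether y^2 = x^3 + 8 x + 10 (mod 23) for (x, y) = (11, 16).
LHS: y^2 = 16^2 mod 23 = 3
RHS: x^3 + 8 x + 10 = 11^3 + 8*11 + 10 mod 23 = 3
LHS = RHS

Yes, on the curve


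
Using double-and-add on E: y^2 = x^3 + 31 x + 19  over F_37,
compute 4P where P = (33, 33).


k = 4 = 100_2 (binary, LSB first: 001)
Double-and-add from P = (33, 33):
  bit 0 = 0: acc unchanged = O
  bit 1 = 0: acc unchanged = O
  bit 2 = 1: acc = O + (33, 4) = (33, 4)

4P = (33, 4)


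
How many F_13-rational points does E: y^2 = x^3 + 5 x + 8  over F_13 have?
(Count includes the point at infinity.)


For each x in F_13, count y with y^2 = x^3 + 5 x + 8 mod 13:
  x = 1: RHS = 1, y in [1, 12]  -> 2 point(s)
  x = 2: RHS = 0, y in [0]  -> 1 point(s)
  x = 4: RHS = 1, y in [1, 12]  -> 2 point(s)
  x = 7: RHS = 9, y in [3, 10]  -> 2 point(s)
  x = 8: RHS = 1, y in [1, 12]  -> 2 point(s)
  x = 11: RHS = 3, y in [4, 9]  -> 2 point(s)
Affine points: 11. Add the point at infinity: total = 12.

#E(F_13) = 12
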